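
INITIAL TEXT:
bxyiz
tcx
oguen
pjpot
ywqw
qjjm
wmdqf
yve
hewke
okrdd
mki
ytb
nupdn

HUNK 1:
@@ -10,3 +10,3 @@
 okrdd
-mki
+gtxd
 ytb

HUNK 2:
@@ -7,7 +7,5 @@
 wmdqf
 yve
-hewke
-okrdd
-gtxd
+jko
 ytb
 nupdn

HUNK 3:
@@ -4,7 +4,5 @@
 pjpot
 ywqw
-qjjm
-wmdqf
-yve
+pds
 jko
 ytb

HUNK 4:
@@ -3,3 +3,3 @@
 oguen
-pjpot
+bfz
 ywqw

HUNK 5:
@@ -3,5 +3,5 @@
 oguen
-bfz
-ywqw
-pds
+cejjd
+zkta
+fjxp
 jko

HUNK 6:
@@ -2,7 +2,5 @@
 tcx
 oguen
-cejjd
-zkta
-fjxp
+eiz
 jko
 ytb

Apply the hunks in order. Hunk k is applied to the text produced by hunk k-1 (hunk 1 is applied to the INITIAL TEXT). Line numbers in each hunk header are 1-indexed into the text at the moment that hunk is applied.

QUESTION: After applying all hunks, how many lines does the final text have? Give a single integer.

Answer: 7

Derivation:
Hunk 1: at line 10 remove [mki] add [gtxd] -> 13 lines: bxyiz tcx oguen pjpot ywqw qjjm wmdqf yve hewke okrdd gtxd ytb nupdn
Hunk 2: at line 7 remove [hewke,okrdd,gtxd] add [jko] -> 11 lines: bxyiz tcx oguen pjpot ywqw qjjm wmdqf yve jko ytb nupdn
Hunk 3: at line 4 remove [qjjm,wmdqf,yve] add [pds] -> 9 lines: bxyiz tcx oguen pjpot ywqw pds jko ytb nupdn
Hunk 4: at line 3 remove [pjpot] add [bfz] -> 9 lines: bxyiz tcx oguen bfz ywqw pds jko ytb nupdn
Hunk 5: at line 3 remove [bfz,ywqw,pds] add [cejjd,zkta,fjxp] -> 9 lines: bxyiz tcx oguen cejjd zkta fjxp jko ytb nupdn
Hunk 6: at line 2 remove [cejjd,zkta,fjxp] add [eiz] -> 7 lines: bxyiz tcx oguen eiz jko ytb nupdn
Final line count: 7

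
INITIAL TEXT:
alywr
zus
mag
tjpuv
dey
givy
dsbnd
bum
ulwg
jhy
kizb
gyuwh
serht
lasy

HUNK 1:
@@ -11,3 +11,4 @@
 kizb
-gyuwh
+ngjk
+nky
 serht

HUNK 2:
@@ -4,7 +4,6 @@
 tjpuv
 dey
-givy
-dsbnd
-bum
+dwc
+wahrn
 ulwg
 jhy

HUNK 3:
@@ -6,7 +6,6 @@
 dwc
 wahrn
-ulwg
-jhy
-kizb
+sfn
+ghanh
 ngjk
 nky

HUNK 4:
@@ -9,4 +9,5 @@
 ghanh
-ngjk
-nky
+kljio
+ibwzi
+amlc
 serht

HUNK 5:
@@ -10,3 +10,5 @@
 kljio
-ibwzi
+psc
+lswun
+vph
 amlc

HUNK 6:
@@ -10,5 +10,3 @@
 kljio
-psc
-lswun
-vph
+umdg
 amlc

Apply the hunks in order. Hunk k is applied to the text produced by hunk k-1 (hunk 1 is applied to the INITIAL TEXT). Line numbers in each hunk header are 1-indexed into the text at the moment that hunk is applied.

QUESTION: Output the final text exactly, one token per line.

Answer: alywr
zus
mag
tjpuv
dey
dwc
wahrn
sfn
ghanh
kljio
umdg
amlc
serht
lasy

Derivation:
Hunk 1: at line 11 remove [gyuwh] add [ngjk,nky] -> 15 lines: alywr zus mag tjpuv dey givy dsbnd bum ulwg jhy kizb ngjk nky serht lasy
Hunk 2: at line 4 remove [givy,dsbnd,bum] add [dwc,wahrn] -> 14 lines: alywr zus mag tjpuv dey dwc wahrn ulwg jhy kizb ngjk nky serht lasy
Hunk 3: at line 6 remove [ulwg,jhy,kizb] add [sfn,ghanh] -> 13 lines: alywr zus mag tjpuv dey dwc wahrn sfn ghanh ngjk nky serht lasy
Hunk 4: at line 9 remove [ngjk,nky] add [kljio,ibwzi,amlc] -> 14 lines: alywr zus mag tjpuv dey dwc wahrn sfn ghanh kljio ibwzi amlc serht lasy
Hunk 5: at line 10 remove [ibwzi] add [psc,lswun,vph] -> 16 lines: alywr zus mag tjpuv dey dwc wahrn sfn ghanh kljio psc lswun vph amlc serht lasy
Hunk 6: at line 10 remove [psc,lswun,vph] add [umdg] -> 14 lines: alywr zus mag tjpuv dey dwc wahrn sfn ghanh kljio umdg amlc serht lasy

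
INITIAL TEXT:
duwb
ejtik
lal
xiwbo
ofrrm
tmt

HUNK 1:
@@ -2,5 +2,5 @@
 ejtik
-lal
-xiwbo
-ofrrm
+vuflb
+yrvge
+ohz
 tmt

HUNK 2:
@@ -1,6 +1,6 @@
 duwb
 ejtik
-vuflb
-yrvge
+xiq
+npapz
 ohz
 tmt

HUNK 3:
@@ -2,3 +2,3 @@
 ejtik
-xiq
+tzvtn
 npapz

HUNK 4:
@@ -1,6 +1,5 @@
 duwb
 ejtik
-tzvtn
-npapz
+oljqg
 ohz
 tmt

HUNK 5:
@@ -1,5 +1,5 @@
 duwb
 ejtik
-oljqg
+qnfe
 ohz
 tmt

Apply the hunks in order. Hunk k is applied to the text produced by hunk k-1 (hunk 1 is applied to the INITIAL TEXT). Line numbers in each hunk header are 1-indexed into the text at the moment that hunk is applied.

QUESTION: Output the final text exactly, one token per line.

Answer: duwb
ejtik
qnfe
ohz
tmt

Derivation:
Hunk 1: at line 2 remove [lal,xiwbo,ofrrm] add [vuflb,yrvge,ohz] -> 6 lines: duwb ejtik vuflb yrvge ohz tmt
Hunk 2: at line 1 remove [vuflb,yrvge] add [xiq,npapz] -> 6 lines: duwb ejtik xiq npapz ohz tmt
Hunk 3: at line 2 remove [xiq] add [tzvtn] -> 6 lines: duwb ejtik tzvtn npapz ohz tmt
Hunk 4: at line 1 remove [tzvtn,npapz] add [oljqg] -> 5 lines: duwb ejtik oljqg ohz tmt
Hunk 5: at line 1 remove [oljqg] add [qnfe] -> 5 lines: duwb ejtik qnfe ohz tmt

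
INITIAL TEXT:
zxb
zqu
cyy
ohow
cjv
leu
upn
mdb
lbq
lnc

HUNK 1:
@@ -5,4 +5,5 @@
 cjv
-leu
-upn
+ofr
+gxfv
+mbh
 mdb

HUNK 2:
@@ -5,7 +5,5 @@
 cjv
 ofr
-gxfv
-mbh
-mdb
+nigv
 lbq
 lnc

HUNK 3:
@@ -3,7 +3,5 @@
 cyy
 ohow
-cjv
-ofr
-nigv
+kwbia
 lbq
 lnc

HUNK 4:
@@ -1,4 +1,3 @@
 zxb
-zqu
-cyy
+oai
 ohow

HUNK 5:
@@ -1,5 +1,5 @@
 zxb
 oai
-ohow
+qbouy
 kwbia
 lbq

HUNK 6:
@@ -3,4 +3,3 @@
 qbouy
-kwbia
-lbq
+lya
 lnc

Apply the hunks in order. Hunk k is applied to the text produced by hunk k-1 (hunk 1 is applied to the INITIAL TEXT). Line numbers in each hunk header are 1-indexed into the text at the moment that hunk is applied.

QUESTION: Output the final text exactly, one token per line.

Hunk 1: at line 5 remove [leu,upn] add [ofr,gxfv,mbh] -> 11 lines: zxb zqu cyy ohow cjv ofr gxfv mbh mdb lbq lnc
Hunk 2: at line 5 remove [gxfv,mbh,mdb] add [nigv] -> 9 lines: zxb zqu cyy ohow cjv ofr nigv lbq lnc
Hunk 3: at line 3 remove [cjv,ofr,nigv] add [kwbia] -> 7 lines: zxb zqu cyy ohow kwbia lbq lnc
Hunk 4: at line 1 remove [zqu,cyy] add [oai] -> 6 lines: zxb oai ohow kwbia lbq lnc
Hunk 5: at line 1 remove [ohow] add [qbouy] -> 6 lines: zxb oai qbouy kwbia lbq lnc
Hunk 6: at line 3 remove [kwbia,lbq] add [lya] -> 5 lines: zxb oai qbouy lya lnc

Answer: zxb
oai
qbouy
lya
lnc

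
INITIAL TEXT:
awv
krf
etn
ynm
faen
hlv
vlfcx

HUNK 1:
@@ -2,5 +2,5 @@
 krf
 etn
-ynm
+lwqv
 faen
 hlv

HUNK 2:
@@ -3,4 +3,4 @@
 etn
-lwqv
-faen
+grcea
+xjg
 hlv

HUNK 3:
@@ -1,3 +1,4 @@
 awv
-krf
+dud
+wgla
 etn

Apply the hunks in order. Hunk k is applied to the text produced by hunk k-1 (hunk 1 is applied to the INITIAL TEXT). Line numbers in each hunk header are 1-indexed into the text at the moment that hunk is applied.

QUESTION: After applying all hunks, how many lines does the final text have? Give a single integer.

Answer: 8

Derivation:
Hunk 1: at line 2 remove [ynm] add [lwqv] -> 7 lines: awv krf etn lwqv faen hlv vlfcx
Hunk 2: at line 3 remove [lwqv,faen] add [grcea,xjg] -> 7 lines: awv krf etn grcea xjg hlv vlfcx
Hunk 3: at line 1 remove [krf] add [dud,wgla] -> 8 lines: awv dud wgla etn grcea xjg hlv vlfcx
Final line count: 8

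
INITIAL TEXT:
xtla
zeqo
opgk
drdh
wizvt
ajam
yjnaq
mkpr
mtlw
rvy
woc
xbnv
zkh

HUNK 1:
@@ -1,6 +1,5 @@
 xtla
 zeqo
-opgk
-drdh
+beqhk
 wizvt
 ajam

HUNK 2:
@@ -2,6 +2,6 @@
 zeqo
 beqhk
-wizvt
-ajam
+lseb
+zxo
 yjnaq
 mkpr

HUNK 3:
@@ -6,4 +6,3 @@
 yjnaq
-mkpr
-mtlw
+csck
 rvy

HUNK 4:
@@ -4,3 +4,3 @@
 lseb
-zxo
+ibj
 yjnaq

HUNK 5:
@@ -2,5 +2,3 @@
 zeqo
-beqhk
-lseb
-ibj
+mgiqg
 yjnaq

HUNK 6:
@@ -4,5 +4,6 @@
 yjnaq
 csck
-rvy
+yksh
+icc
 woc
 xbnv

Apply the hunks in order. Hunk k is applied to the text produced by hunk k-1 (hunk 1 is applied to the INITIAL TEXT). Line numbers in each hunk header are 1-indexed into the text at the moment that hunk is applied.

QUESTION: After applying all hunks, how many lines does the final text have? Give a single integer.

Answer: 10

Derivation:
Hunk 1: at line 1 remove [opgk,drdh] add [beqhk] -> 12 lines: xtla zeqo beqhk wizvt ajam yjnaq mkpr mtlw rvy woc xbnv zkh
Hunk 2: at line 2 remove [wizvt,ajam] add [lseb,zxo] -> 12 lines: xtla zeqo beqhk lseb zxo yjnaq mkpr mtlw rvy woc xbnv zkh
Hunk 3: at line 6 remove [mkpr,mtlw] add [csck] -> 11 lines: xtla zeqo beqhk lseb zxo yjnaq csck rvy woc xbnv zkh
Hunk 4: at line 4 remove [zxo] add [ibj] -> 11 lines: xtla zeqo beqhk lseb ibj yjnaq csck rvy woc xbnv zkh
Hunk 5: at line 2 remove [beqhk,lseb,ibj] add [mgiqg] -> 9 lines: xtla zeqo mgiqg yjnaq csck rvy woc xbnv zkh
Hunk 6: at line 4 remove [rvy] add [yksh,icc] -> 10 lines: xtla zeqo mgiqg yjnaq csck yksh icc woc xbnv zkh
Final line count: 10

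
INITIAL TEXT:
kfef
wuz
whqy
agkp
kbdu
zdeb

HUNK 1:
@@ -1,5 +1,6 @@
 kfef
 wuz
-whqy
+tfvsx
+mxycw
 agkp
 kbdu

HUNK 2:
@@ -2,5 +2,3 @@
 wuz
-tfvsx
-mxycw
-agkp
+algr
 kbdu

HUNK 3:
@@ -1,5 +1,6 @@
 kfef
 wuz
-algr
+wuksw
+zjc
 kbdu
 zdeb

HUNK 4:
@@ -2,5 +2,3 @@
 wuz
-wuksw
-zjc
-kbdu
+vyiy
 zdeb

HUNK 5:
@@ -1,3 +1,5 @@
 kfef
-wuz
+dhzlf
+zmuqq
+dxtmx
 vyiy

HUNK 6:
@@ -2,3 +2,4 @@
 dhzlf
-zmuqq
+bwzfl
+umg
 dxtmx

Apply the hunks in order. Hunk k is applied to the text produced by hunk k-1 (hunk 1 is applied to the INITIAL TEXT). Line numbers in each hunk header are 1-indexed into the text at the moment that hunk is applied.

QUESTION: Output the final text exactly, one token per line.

Answer: kfef
dhzlf
bwzfl
umg
dxtmx
vyiy
zdeb

Derivation:
Hunk 1: at line 1 remove [whqy] add [tfvsx,mxycw] -> 7 lines: kfef wuz tfvsx mxycw agkp kbdu zdeb
Hunk 2: at line 2 remove [tfvsx,mxycw,agkp] add [algr] -> 5 lines: kfef wuz algr kbdu zdeb
Hunk 3: at line 1 remove [algr] add [wuksw,zjc] -> 6 lines: kfef wuz wuksw zjc kbdu zdeb
Hunk 4: at line 2 remove [wuksw,zjc,kbdu] add [vyiy] -> 4 lines: kfef wuz vyiy zdeb
Hunk 5: at line 1 remove [wuz] add [dhzlf,zmuqq,dxtmx] -> 6 lines: kfef dhzlf zmuqq dxtmx vyiy zdeb
Hunk 6: at line 2 remove [zmuqq] add [bwzfl,umg] -> 7 lines: kfef dhzlf bwzfl umg dxtmx vyiy zdeb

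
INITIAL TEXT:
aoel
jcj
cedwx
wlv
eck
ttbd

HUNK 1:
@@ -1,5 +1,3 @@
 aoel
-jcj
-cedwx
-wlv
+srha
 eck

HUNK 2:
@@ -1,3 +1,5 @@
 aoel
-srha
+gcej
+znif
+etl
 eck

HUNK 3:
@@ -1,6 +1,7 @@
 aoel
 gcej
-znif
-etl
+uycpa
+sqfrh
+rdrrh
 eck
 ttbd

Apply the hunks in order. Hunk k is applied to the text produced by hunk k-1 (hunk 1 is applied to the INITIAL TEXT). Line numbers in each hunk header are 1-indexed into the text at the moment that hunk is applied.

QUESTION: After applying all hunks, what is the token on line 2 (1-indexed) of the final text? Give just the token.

Hunk 1: at line 1 remove [jcj,cedwx,wlv] add [srha] -> 4 lines: aoel srha eck ttbd
Hunk 2: at line 1 remove [srha] add [gcej,znif,etl] -> 6 lines: aoel gcej znif etl eck ttbd
Hunk 3: at line 1 remove [znif,etl] add [uycpa,sqfrh,rdrrh] -> 7 lines: aoel gcej uycpa sqfrh rdrrh eck ttbd
Final line 2: gcej

Answer: gcej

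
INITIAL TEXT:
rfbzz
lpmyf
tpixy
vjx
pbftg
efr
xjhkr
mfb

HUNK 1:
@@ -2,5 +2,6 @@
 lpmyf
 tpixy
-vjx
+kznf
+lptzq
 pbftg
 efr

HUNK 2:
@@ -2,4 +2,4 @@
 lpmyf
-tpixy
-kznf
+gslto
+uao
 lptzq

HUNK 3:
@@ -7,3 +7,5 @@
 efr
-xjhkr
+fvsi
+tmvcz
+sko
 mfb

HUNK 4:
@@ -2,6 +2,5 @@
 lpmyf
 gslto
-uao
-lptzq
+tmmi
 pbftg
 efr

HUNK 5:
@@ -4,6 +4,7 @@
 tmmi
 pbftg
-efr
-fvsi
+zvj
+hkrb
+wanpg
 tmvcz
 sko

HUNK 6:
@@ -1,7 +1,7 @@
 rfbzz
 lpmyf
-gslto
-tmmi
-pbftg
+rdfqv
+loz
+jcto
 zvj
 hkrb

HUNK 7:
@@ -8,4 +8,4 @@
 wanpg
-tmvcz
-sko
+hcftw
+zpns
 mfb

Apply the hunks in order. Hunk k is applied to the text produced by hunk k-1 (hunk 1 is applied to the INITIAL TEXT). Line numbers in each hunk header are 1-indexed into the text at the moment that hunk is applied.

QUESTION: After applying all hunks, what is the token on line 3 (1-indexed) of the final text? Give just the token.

Hunk 1: at line 2 remove [vjx] add [kznf,lptzq] -> 9 lines: rfbzz lpmyf tpixy kznf lptzq pbftg efr xjhkr mfb
Hunk 2: at line 2 remove [tpixy,kznf] add [gslto,uao] -> 9 lines: rfbzz lpmyf gslto uao lptzq pbftg efr xjhkr mfb
Hunk 3: at line 7 remove [xjhkr] add [fvsi,tmvcz,sko] -> 11 lines: rfbzz lpmyf gslto uao lptzq pbftg efr fvsi tmvcz sko mfb
Hunk 4: at line 2 remove [uao,lptzq] add [tmmi] -> 10 lines: rfbzz lpmyf gslto tmmi pbftg efr fvsi tmvcz sko mfb
Hunk 5: at line 4 remove [efr,fvsi] add [zvj,hkrb,wanpg] -> 11 lines: rfbzz lpmyf gslto tmmi pbftg zvj hkrb wanpg tmvcz sko mfb
Hunk 6: at line 1 remove [gslto,tmmi,pbftg] add [rdfqv,loz,jcto] -> 11 lines: rfbzz lpmyf rdfqv loz jcto zvj hkrb wanpg tmvcz sko mfb
Hunk 7: at line 8 remove [tmvcz,sko] add [hcftw,zpns] -> 11 lines: rfbzz lpmyf rdfqv loz jcto zvj hkrb wanpg hcftw zpns mfb
Final line 3: rdfqv

Answer: rdfqv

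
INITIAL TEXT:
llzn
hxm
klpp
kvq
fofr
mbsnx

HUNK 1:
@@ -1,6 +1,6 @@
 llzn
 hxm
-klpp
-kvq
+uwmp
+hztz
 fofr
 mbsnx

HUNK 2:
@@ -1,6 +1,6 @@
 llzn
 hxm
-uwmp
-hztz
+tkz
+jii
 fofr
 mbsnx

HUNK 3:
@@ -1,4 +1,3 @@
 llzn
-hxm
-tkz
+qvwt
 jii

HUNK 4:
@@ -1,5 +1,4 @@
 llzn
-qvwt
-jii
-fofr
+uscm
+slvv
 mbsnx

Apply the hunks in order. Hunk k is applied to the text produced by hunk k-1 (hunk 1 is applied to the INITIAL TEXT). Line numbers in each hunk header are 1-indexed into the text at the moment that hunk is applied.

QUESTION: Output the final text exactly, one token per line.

Answer: llzn
uscm
slvv
mbsnx

Derivation:
Hunk 1: at line 1 remove [klpp,kvq] add [uwmp,hztz] -> 6 lines: llzn hxm uwmp hztz fofr mbsnx
Hunk 2: at line 1 remove [uwmp,hztz] add [tkz,jii] -> 6 lines: llzn hxm tkz jii fofr mbsnx
Hunk 3: at line 1 remove [hxm,tkz] add [qvwt] -> 5 lines: llzn qvwt jii fofr mbsnx
Hunk 4: at line 1 remove [qvwt,jii,fofr] add [uscm,slvv] -> 4 lines: llzn uscm slvv mbsnx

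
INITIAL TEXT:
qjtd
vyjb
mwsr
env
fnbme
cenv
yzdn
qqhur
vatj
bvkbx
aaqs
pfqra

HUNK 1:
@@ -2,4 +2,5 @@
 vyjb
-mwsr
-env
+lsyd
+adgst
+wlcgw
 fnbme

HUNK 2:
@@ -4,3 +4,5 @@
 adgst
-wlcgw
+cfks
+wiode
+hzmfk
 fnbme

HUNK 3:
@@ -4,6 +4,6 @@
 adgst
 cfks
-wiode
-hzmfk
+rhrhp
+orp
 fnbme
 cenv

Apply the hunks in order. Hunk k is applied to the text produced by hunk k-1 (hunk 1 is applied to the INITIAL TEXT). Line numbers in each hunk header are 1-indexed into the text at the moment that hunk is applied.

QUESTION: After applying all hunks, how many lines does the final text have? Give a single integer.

Answer: 15

Derivation:
Hunk 1: at line 2 remove [mwsr,env] add [lsyd,adgst,wlcgw] -> 13 lines: qjtd vyjb lsyd adgst wlcgw fnbme cenv yzdn qqhur vatj bvkbx aaqs pfqra
Hunk 2: at line 4 remove [wlcgw] add [cfks,wiode,hzmfk] -> 15 lines: qjtd vyjb lsyd adgst cfks wiode hzmfk fnbme cenv yzdn qqhur vatj bvkbx aaqs pfqra
Hunk 3: at line 4 remove [wiode,hzmfk] add [rhrhp,orp] -> 15 lines: qjtd vyjb lsyd adgst cfks rhrhp orp fnbme cenv yzdn qqhur vatj bvkbx aaqs pfqra
Final line count: 15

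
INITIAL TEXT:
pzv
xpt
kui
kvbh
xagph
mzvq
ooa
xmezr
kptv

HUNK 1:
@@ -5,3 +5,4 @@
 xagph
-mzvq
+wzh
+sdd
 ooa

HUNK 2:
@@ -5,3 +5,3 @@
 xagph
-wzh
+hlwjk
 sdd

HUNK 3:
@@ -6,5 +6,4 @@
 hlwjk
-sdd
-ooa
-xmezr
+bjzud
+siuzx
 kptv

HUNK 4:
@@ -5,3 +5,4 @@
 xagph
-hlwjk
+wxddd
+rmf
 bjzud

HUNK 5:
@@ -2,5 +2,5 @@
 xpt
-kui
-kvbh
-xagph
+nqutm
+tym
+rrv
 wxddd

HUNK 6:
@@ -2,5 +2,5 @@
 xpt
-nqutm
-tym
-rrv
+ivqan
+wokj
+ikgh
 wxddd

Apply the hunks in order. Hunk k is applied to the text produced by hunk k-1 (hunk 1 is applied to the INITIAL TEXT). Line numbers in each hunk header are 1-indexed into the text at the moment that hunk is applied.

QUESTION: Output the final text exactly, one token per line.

Hunk 1: at line 5 remove [mzvq] add [wzh,sdd] -> 10 lines: pzv xpt kui kvbh xagph wzh sdd ooa xmezr kptv
Hunk 2: at line 5 remove [wzh] add [hlwjk] -> 10 lines: pzv xpt kui kvbh xagph hlwjk sdd ooa xmezr kptv
Hunk 3: at line 6 remove [sdd,ooa,xmezr] add [bjzud,siuzx] -> 9 lines: pzv xpt kui kvbh xagph hlwjk bjzud siuzx kptv
Hunk 4: at line 5 remove [hlwjk] add [wxddd,rmf] -> 10 lines: pzv xpt kui kvbh xagph wxddd rmf bjzud siuzx kptv
Hunk 5: at line 2 remove [kui,kvbh,xagph] add [nqutm,tym,rrv] -> 10 lines: pzv xpt nqutm tym rrv wxddd rmf bjzud siuzx kptv
Hunk 6: at line 2 remove [nqutm,tym,rrv] add [ivqan,wokj,ikgh] -> 10 lines: pzv xpt ivqan wokj ikgh wxddd rmf bjzud siuzx kptv

Answer: pzv
xpt
ivqan
wokj
ikgh
wxddd
rmf
bjzud
siuzx
kptv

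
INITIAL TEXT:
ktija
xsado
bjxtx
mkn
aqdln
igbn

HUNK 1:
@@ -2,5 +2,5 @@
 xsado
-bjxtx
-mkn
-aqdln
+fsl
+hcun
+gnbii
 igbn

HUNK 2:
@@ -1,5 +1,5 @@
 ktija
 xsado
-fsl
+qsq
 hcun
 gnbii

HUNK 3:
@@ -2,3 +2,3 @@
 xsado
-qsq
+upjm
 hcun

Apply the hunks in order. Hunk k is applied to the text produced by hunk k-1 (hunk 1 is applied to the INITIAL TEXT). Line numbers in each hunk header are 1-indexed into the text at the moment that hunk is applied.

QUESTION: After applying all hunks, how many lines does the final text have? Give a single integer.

Hunk 1: at line 2 remove [bjxtx,mkn,aqdln] add [fsl,hcun,gnbii] -> 6 lines: ktija xsado fsl hcun gnbii igbn
Hunk 2: at line 1 remove [fsl] add [qsq] -> 6 lines: ktija xsado qsq hcun gnbii igbn
Hunk 3: at line 2 remove [qsq] add [upjm] -> 6 lines: ktija xsado upjm hcun gnbii igbn
Final line count: 6

Answer: 6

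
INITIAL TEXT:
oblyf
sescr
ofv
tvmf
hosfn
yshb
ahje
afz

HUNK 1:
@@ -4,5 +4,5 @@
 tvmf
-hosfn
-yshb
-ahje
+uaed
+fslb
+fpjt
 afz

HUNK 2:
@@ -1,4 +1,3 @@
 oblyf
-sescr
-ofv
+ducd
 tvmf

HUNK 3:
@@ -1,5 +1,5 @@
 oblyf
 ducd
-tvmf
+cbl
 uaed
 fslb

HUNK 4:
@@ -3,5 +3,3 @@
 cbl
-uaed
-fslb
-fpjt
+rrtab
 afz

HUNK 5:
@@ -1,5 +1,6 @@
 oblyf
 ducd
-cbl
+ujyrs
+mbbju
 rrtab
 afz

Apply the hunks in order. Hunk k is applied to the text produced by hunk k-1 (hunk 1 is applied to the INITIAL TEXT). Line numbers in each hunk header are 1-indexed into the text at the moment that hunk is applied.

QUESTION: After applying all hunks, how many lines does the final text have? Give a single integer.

Answer: 6

Derivation:
Hunk 1: at line 4 remove [hosfn,yshb,ahje] add [uaed,fslb,fpjt] -> 8 lines: oblyf sescr ofv tvmf uaed fslb fpjt afz
Hunk 2: at line 1 remove [sescr,ofv] add [ducd] -> 7 lines: oblyf ducd tvmf uaed fslb fpjt afz
Hunk 3: at line 1 remove [tvmf] add [cbl] -> 7 lines: oblyf ducd cbl uaed fslb fpjt afz
Hunk 4: at line 3 remove [uaed,fslb,fpjt] add [rrtab] -> 5 lines: oblyf ducd cbl rrtab afz
Hunk 5: at line 1 remove [cbl] add [ujyrs,mbbju] -> 6 lines: oblyf ducd ujyrs mbbju rrtab afz
Final line count: 6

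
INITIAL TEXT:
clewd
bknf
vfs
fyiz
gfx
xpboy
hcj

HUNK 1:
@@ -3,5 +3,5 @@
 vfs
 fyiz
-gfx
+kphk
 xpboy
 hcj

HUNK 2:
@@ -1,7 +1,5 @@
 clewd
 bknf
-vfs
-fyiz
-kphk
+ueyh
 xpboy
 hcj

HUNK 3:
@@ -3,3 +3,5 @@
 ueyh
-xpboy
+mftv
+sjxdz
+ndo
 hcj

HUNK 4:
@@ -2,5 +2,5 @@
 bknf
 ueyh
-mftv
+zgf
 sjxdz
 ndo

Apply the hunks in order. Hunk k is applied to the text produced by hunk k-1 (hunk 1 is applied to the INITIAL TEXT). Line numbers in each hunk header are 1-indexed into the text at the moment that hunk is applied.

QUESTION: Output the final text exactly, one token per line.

Hunk 1: at line 3 remove [gfx] add [kphk] -> 7 lines: clewd bknf vfs fyiz kphk xpboy hcj
Hunk 2: at line 1 remove [vfs,fyiz,kphk] add [ueyh] -> 5 lines: clewd bknf ueyh xpboy hcj
Hunk 3: at line 3 remove [xpboy] add [mftv,sjxdz,ndo] -> 7 lines: clewd bknf ueyh mftv sjxdz ndo hcj
Hunk 4: at line 2 remove [mftv] add [zgf] -> 7 lines: clewd bknf ueyh zgf sjxdz ndo hcj

Answer: clewd
bknf
ueyh
zgf
sjxdz
ndo
hcj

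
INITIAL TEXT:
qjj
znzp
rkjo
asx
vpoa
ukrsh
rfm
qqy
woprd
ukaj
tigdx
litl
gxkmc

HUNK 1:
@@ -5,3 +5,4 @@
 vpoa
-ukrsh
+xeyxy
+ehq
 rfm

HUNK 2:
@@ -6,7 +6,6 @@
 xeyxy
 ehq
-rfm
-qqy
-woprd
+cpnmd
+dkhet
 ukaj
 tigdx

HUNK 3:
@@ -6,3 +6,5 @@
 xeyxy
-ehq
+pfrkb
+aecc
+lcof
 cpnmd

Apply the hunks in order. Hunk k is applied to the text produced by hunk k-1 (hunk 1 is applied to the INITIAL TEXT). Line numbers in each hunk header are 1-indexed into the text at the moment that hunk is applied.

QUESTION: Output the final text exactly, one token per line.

Hunk 1: at line 5 remove [ukrsh] add [xeyxy,ehq] -> 14 lines: qjj znzp rkjo asx vpoa xeyxy ehq rfm qqy woprd ukaj tigdx litl gxkmc
Hunk 2: at line 6 remove [rfm,qqy,woprd] add [cpnmd,dkhet] -> 13 lines: qjj znzp rkjo asx vpoa xeyxy ehq cpnmd dkhet ukaj tigdx litl gxkmc
Hunk 3: at line 6 remove [ehq] add [pfrkb,aecc,lcof] -> 15 lines: qjj znzp rkjo asx vpoa xeyxy pfrkb aecc lcof cpnmd dkhet ukaj tigdx litl gxkmc

Answer: qjj
znzp
rkjo
asx
vpoa
xeyxy
pfrkb
aecc
lcof
cpnmd
dkhet
ukaj
tigdx
litl
gxkmc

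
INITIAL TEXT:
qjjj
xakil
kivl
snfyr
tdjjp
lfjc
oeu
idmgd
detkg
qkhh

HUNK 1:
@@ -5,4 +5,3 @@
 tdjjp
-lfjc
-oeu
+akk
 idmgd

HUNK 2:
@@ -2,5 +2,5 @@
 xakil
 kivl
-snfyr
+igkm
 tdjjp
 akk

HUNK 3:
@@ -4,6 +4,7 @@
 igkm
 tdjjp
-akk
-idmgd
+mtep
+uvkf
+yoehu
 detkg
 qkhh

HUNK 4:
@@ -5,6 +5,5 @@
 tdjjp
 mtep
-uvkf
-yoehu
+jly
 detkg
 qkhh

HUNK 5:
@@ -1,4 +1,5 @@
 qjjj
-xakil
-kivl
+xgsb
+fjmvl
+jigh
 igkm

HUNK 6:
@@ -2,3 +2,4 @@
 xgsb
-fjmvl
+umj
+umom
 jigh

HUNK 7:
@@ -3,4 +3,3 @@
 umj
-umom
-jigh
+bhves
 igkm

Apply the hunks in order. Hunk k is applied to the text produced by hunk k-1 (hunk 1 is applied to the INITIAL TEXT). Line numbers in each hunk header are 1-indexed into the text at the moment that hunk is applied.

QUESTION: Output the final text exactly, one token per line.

Hunk 1: at line 5 remove [lfjc,oeu] add [akk] -> 9 lines: qjjj xakil kivl snfyr tdjjp akk idmgd detkg qkhh
Hunk 2: at line 2 remove [snfyr] add [igkm] -> 9 lines: qjjj xakil kivl igkm tdjjp akk idmgd detkg qkhh
Hunk 3: at line 4 remove [akk,idmgd] add [mtep,uvkf,yoehu] -> 10 lines: qjjj xakil kivl igkm tdjjp mtep uvkf yoehu detkg qkhh
Hunk 4: at line 5 remove [uvkf,yoehu] add [jly] -> 9 lines: qjjj xakil kivl igkm tdjjp mtep jly detkg qkhh
Hunk 5: at line 1 remove [xakil,kivl] add [xgsb,fjmvl,jigh] -> 10 lines: qjjj xgsb fjmvl jigh igkm tdjjp mtep jly detkg qkhh
Hunk 6: at line 2 remove [fjmvl] add [umj,umom] -> 11 lines: qjjj xgsb umj umom jigh igkm tdjjp mtep jly detkg qkhh
Hunk 7: at line 3 remove [umom,jigh] add [bhves] -> 10 lines: qjjj xgsb umj bhves igkm tdjjp mtep jly detkg qkhh

Answer: qjjj
xgsb
umj
bhves
igkm
tdjjp
mtep
jly
detkg
qkhh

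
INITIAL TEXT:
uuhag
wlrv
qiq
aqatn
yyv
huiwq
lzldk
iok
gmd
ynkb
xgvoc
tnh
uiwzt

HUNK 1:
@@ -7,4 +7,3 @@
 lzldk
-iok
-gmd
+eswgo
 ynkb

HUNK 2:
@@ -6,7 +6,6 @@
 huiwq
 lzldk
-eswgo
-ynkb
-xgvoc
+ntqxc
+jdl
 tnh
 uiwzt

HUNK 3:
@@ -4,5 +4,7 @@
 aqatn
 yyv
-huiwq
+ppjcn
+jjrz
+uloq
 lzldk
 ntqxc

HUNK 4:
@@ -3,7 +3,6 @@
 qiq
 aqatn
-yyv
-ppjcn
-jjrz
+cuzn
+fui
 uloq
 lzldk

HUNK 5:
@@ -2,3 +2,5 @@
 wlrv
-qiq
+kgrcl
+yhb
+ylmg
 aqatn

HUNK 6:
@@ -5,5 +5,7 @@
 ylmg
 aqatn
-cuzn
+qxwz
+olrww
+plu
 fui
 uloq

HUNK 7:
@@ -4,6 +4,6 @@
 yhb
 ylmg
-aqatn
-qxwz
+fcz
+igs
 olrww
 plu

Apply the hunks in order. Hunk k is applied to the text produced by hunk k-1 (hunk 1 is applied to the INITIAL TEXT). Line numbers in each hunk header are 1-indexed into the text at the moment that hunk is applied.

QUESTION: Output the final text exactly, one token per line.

Hunk 1: at line 7 remove [iok,gmd] add [eswgo] -> 12 lines: uuhag wlrv qiq aqatn yyv huiwq lzldk eswgo ynkb xgvoc tnh uiwzt
Hunk 2: at line 6 remove [eswgo,ynkb,xgvoc] add [ntqxc,jdl] -> 11 lines: uuhag wlrv qiq aqatn yyv huiwq lzldk ntqxc jdl tnh uiwzt
Hunk 3: at line 4 remove [huiwq] add [ppjcn,jjrz,uloq] -> 13 lines: uuhag wlrv qiq aqatn yyv ppjcn jjrz uloq lzldk ntqxc jdl tnh uiwzt
Hunk 4: at line 3 remove [yyv,ppjcn,jjrz] add [cuzn,fui] -> 12 lines: uuhag wlrv qiq aqatn cuzn fui uloq lzldk ntqxc jdl tnh uiwzt
Hunk 5: at line 2 remove [qiq] add [kgrcl,yhb,ylmg] -> 14 lines: uuhag wlrv kgrcl yhb ylmg aqatn cuzn fui uloq lzldk ntqxc jdl tnh uiwzt
Hunk 6: at line 5 remove [cuzn] add [qxwz,olrww,plu] -> 16 lines: uuhag wlrv kgrcl yhb ylmg aqatn qxwz olrww plu fui uloq lzldk ntqxc jdl tnh uiwzt
Hunk 7: at line 4 remove [aqatn,qxwz] add [fcz,igs] -> 16 lines: uuhag wlrv kgrcl yhb ylmg fcz igs olrww plu fui uloq lzldk ntqxc jdl tnh uiwzt

Answer: uuhag
wlrv
kgrcl
yhb
ylmg
fcz
igs
olrww
plu
fui
uloq
lzldk
ntqxc
jdl
tnh
uiwzt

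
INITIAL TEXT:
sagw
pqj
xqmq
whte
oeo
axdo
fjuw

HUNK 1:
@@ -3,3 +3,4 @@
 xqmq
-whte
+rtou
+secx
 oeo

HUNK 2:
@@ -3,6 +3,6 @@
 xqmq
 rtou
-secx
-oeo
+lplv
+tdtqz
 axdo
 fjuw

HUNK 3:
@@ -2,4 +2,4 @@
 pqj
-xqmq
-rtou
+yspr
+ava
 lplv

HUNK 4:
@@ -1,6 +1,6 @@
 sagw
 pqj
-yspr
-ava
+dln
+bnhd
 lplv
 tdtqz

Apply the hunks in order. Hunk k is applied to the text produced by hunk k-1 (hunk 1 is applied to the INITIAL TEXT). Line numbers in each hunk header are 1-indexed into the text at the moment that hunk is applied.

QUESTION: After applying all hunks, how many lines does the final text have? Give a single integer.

Hunk 1: at line 3 remove [whte] add [rtou,secx] -> 8 lines: sagw pqj xqmq rtou secx oeo axdo fjuw
Hunk 2: at line 3 remove [secx,oeo] add [lplv,tdtqz] -> 8 lines: sagw pqj xqmq rtou lplv tdtqz axdo fjuw
Hunk 3: at line 2 remove [xqmq,rtou] add [yspr,ava] -> 8 lines: sagw pqj yspr ava lplv tdtqz axdo fjuw
Hunk 4: at line 1 remove [yspr,ava] add [dln,bnhd] -> 8 lines: sagw pqj dln bnhd lplv tdtqz axdo fjuw
Final line count: 8

Answer: 8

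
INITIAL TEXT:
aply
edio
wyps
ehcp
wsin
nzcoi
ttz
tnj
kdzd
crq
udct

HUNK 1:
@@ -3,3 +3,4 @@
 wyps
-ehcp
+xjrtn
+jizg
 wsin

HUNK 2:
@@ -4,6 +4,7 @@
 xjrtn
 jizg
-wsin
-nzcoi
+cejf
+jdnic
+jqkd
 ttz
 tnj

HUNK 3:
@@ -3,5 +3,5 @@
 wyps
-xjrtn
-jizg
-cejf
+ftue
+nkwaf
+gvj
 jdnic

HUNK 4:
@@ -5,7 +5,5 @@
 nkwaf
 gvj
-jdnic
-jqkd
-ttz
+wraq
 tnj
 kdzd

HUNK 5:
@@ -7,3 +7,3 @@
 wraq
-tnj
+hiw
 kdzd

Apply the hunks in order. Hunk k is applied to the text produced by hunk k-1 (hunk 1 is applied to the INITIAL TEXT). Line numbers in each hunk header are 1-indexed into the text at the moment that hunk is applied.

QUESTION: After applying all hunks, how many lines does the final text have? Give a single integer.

Hunk 1: at line 3 remove [ehcp] add [xjrtn,jizg] -> 12 lines: aply edio wyps xjrtn jizg wsin nzcoi ttz tnj kdzd crq udct
Hunk 2: at line 4 remove [wsin,nzcoi] add [cejf,jdnic,jqkd] -> 13 lines: aply edio wyps xjrtn jizg cejf jdnic jqkd ttz tnj kdzd crq udct
Hunk 3: at line 3 remove [xjrtn,jizg,cejf] add [ftue,nkwaf,gvj] -> 13 lines: aply edio wyps ftue nkwaf gvj jdnic jqkd ttz tnj kdzd crq udct
Hunk 4: at line 5 remove [jdnic,jqkd,ttz] add [wraq] -> 11 lines: aply edio wyps ftue nkwaf gvj wraq tnj kdzd crq udct
Hunk 5: at line 7 remove [tnj] add [hiw] -> 11 lines: aply edio wyps ftue nkwaf gvj wraq hiw kdzd crq udct
Final line count: 11

Answer: 11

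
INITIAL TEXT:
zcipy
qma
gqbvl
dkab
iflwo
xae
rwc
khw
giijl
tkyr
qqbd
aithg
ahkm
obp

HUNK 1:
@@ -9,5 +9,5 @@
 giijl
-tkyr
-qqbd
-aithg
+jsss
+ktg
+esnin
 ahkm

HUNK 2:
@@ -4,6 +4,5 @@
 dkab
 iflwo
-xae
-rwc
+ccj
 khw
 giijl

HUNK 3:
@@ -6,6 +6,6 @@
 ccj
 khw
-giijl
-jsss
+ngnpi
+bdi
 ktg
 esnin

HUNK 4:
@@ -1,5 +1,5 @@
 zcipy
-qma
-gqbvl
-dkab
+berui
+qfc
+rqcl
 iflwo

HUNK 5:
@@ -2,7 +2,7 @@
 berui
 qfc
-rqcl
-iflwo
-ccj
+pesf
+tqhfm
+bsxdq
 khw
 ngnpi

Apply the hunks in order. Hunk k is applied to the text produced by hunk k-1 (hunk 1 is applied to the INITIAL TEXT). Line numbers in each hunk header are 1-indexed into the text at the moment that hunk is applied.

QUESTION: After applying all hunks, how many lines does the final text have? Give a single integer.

Hunk 1: at line 9 remove [tkyr,qqbd,aithg] add [jsss,ktg,esnin] -> 14 lines: zcipy qma gqbvl dkab iflwo xae rwc khw giijl jsss ktg esnin ahkm obp
Hunk 2: at line 4 remove [xae,rwc] add [ccj] -> 13 lines: zcipy qma gqbvl dkab iflwo ccj khw giijl jsss ktg esnin ahkm obp
Hunk 3: at line 6 remove [giijl,jsss] add [ngnpi,bdi] -> 13 lines: zcipy qma gqbvl dkab iflwo ccj khw ngnpi bdi ktg esnin ahkm obp
Hunk 4: at line 1 remove [qma,gqbvl,dkab] add [berui,qfc,rqcl] -> 13 lines: zcipy berui qfc rqcl iflwo ccj khw ngnpi bdi ktg esnin ahkm obp
Hunk 5: at line 2 remove [rqcl,iflwo,ccj] add [pesf,tqhfm,bsxdq] -> 13 lines: zcipy berui qfc pesf tqhfm bsxdq khw ngnpi bdi ktg esnin ahkm obp
Final line count: 13

Answer: 13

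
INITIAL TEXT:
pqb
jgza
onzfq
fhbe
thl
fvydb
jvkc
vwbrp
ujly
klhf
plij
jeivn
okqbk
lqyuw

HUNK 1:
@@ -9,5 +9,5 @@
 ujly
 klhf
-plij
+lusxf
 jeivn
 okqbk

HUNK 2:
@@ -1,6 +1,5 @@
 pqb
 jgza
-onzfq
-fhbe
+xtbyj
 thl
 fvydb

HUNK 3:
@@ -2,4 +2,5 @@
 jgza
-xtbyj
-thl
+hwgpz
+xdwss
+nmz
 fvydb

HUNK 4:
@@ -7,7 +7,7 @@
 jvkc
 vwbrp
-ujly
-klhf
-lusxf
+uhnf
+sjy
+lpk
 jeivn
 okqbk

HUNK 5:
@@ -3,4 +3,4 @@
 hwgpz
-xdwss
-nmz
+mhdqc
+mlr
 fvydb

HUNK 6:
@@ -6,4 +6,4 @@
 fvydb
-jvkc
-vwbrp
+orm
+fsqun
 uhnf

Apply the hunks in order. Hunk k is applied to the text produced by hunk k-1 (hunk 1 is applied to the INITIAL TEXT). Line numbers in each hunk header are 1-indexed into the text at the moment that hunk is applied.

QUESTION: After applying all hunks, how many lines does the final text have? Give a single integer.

Hunk 1: at line 9 remove [plij] add [lusxf] -> 14 lines: pqb jgza onzfq fhbe thl fvydb jvkc vwbrp ujly klhf lusxf jeivn okqbk lqyuw
Hunk 2: at line 1 remove [onzfq,fhbe] add [xtbyj] -> 13 lines: pqb jgza xtbyj thl fvydb jvkc vwbrp ujly klhf lusxf jeivn okqbk lqyuw
Hunk 3: at line 2 remove [xtbyj,thl] add [hwgpz,xdwss,nmz] -> 14 lines: pqb jgza hwgpz xdwss nmz fvydb jvkc vwbrp ujly klhf lusxf jeivn okqbk lqyuw
Hunk 4: at line 7 remove [ujly,klhf,lusxf] add [uhnf,sjy,lpk] -> 14 lines: pqb jgza hwgpz xdwss nmz fvydb jvkc vwbrp uhnf sjy lpk jeivn okqbk lqyuw
Hunk 5: at line 3 remove [xdwss,nmz] add [mhdqc,mlr] -> 14 lines: pqb jgza hwgpz mhdqc mlr fvydb jvkc vwbrp uhnf sjy lpk jeivn okqbk lqyuw
Hunk 6: at line 6 remove [jvkc,vwbrp] add [orm,fsqun] -> 14 lines: pqb jgza hwgpz mhdqc mlr fvydb orm fsqun uhnf sjy lpk jeivn okqbk lqyuw
Final line count: 14

Answer: 14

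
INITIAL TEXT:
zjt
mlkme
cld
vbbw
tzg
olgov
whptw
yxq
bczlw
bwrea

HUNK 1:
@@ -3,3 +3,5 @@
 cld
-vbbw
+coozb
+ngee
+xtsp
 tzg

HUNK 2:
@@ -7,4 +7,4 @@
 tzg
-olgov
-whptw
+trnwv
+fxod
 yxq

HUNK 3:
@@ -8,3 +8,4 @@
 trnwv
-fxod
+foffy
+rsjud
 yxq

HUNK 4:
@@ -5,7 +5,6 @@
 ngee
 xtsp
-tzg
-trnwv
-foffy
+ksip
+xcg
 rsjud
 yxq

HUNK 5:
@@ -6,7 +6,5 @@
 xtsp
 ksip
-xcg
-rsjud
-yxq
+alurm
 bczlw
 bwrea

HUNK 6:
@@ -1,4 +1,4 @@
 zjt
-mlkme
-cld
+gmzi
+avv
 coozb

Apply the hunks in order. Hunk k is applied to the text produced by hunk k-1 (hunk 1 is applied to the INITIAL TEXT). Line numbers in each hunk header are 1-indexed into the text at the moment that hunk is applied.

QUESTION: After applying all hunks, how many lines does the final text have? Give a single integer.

Answer: 10

Derivation:
Hunk 1: at line 3 remove [vbbw] add [coozb,ngee,xtsp] -> 12 lines: zjt mlkme cld coozb ngee xtsp tzg olgov whptw yxq bczlw bwrea
Hunk 2: at line 7 remove [olgov,whptw] add [trnwv,fxod] -> 12 lines: zjt mlkme cld coozb ngee xtsp tzg trnwv fxod yxq bczlw bwrea
Hunk 3: at line 8 remove [fxod] add [foffy,rsjud] -> 13 lines: zjt mlkme cld coozb ngee xtsp tzg trnwv foffy rsjud yxq bczlw bwrea
Hunk 4: at line 5 remove [tzg,trnwv,foffy] add [ksip,xcg] -> 12 lines: zjt mlkme cld coozb ngee xtsp ksip xcg rsjud yxq bczlw bwrea
Hunk 5: at line 6 remove [xcg,rsjud,yxq] add [alurm] -> 10 lines: zjt mlkme cld coozb ngee xtsp ksip alurm bczlw bwrea
Hunk 6: at line 1 remove [mlkme,cld] add [gmzi,avv] -> 10 lines: zjt gmzi avv coozb ngee xtsp ksip alurm bczlw bwrea
Final line count: 10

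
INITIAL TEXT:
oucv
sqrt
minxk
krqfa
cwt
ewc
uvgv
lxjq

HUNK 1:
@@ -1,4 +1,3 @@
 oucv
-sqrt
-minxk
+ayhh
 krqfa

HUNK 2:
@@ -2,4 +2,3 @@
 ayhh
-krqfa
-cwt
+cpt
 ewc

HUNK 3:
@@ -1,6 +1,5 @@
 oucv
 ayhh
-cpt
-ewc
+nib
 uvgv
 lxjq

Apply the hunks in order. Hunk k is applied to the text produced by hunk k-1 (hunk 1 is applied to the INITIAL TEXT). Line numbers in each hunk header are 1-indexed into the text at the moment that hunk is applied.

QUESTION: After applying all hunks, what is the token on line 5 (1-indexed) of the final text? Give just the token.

Answer: lxjq

Derivation:
Hunk 1: at line 1 remove [sqrt,minxk] add [ayhh] -> 7 lines: oucv ayhh krqfa cwt ewc uvgv lxjq
Hunk 2: at line 2 remove [krqfa,cwt] add [cpt] -> 6 lines: oucv ayhh cpt ewc uvgv lxjq
Hunk 3: at line 1 remove [cpt,ewc] add [nib] -> 5 lines: oucv ayhh nib uvgv lxjq
Final line 5: lxjq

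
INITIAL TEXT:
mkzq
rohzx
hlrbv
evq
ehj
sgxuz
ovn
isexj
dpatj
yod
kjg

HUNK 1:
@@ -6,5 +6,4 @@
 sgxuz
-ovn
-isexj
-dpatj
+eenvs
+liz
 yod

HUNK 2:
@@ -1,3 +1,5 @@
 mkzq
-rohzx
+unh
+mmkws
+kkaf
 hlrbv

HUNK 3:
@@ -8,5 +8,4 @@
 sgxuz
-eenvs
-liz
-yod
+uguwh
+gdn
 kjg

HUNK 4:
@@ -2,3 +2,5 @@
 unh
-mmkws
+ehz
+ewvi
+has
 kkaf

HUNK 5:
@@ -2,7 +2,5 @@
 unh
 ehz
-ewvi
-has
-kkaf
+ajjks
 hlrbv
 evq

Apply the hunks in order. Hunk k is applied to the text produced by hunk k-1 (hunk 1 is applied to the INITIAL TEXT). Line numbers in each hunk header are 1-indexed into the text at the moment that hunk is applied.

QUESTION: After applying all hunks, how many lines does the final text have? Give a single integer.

Hunk 1: at line 6 remove [ovn,isexj,dpatj] add [eenvs,liz] -> 10 lines: mkzq rohzx hlrbv evq ehj sgxuz eenvs liz yod kjg
Hunk 2: at line 1 remove [rohzx] add [unh,mmkws,kkaf] -> 12 lines: mkzq unh mmkws kkaf hlrbv evq ehj sgxuz eenvs liz yod kjg
Hunk 3: at line 8 remove [eenvs,liz,yod] add [uguwh,gdn] -> 11 lines: mkzq unh mmkws kkaf hlrbv evq ehj sgxuz uguwh gdn kjg
Hunk 4: at line 2 remove [mmkws] add [ehz,ewvi,has] -> 13 lines: mkzq unh ehz ewvi has kkaf hlrbv evq ehj sgxuz uguwh gdn kjg
Hunk 5: at line 2 remove [ewvi,has,kkaf] add [ajjks] -> 11 lines: mkzq unh ehz ajjks hlrbv evq ehj sgxuz uguwh gdn kjg
Final line count: 11

Answer: 11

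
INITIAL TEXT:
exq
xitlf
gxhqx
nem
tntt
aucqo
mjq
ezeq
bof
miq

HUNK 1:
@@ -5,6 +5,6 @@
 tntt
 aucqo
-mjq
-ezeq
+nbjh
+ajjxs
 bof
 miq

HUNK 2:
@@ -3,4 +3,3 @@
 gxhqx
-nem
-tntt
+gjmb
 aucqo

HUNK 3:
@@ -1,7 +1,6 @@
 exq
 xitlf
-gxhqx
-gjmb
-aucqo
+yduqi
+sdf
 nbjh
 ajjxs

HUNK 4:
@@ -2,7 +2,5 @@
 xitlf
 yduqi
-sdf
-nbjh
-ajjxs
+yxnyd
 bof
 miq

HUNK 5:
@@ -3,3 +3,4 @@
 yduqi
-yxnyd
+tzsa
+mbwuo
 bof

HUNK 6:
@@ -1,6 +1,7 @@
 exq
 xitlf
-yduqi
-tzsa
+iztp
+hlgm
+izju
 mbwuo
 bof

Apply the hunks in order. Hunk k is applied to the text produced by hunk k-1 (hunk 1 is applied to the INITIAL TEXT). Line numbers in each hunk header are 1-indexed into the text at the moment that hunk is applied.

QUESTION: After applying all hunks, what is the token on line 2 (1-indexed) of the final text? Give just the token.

Hunk 1: at line 5 remove [mjq,ezeq] add [nbjh,ajjxs] -> 10 lines: exq xitlf gxhqx nem tntt aucqo nbjh ajjxs bof miq
Hunk 2: at line 3 remove [nem,tntt] add [gjmb] -> 9 lines: exq xitlf gxhqx gjmb aucqo nbjh ajjxs bof miq
Hunk 3: at line 1 remove [gxhqx,gjmb,aucqo] add [yduqi,sdf] -> 8 lines: exq xitlf yduqi sdf nbjh ajjxs bof miq
Hunk 4: at line 2 remove [sdf,nbjh,ajjxs] add [yxnyd] -> 6 lines: exq xitlf yduqi yxnyd bof miq
Hunk 5: at line 3 remove [yxnyd] add [tzsa,mbwuo] -> 7 lines: exq xitlf yduqi tzsa mbwuo bof miq
Hunk 6: at line 1 remove [yduqi,tzsa] add [iztp,hlgm,izju] -> 8 lines: exq xitlf iztp hlgm izju mbwuo bof miq
Final line 2: xitlf

Answer: xitlf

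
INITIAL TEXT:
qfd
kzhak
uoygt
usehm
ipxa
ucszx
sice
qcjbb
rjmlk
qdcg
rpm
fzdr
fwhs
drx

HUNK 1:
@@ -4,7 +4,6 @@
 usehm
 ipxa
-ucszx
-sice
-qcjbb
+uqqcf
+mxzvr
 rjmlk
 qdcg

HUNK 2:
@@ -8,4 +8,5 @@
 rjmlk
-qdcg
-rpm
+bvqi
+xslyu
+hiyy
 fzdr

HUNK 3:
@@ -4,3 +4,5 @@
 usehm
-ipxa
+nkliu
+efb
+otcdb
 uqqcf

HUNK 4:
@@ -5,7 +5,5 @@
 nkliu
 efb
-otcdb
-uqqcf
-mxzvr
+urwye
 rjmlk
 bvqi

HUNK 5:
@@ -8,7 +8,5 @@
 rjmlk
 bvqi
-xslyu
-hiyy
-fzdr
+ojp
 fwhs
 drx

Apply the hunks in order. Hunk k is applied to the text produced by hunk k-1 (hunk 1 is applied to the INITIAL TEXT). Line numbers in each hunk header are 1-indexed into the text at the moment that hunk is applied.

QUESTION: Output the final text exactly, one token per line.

Hunk 1: at line 4 remove [ucszx,sice,qcjbb] add [uqqcf,mxzvr] -> 13 lines: qfd kzhak uoygt usehm ipxa uqqcf mxzvr rjmlk qdcg rpm fzdr fwhs drx
Hunk 2: at line 8 remove [qdcg,rpm] add [bvqi,xslyu,hiyy] -> 14 lines: qfd kzhak uoygt usehm ipxa uqqcf mxzvr rjmlk bvqi xslyu hiyy fzdr fwhs drx
Hunk 3: at line 4 remove [ipxa] add [nkliu,efb,otcdb] -> 16 lines: qfd kzhak uoygt usehm nkliu efb otcdb uqqcf mxzvr rjmlk bvqi xslyu hiyy fzdr fwhs drx
Hunk 4: at line 5 remove [otcdb,uqqcf,mxzvr] add [urwye] -> 14 lines: qfd kzhak uoygt usehm nkliu efb urwye rjmlk bvqi xslyu hiyy fzdr fwhs drx
Hunk 5: at line 8 remove [xslyu,hiyy,fzdr] add [ojp] -> 12 lines: qfd kzhak uoygt usehm nkliu efb urwye rjmlk bvqi ojp fwhs drx

Answer: qfd
kzhak
uoygt
usehm
nkliu
efb
urwye
rjmlk
bvqi
ojp
fwhs
drx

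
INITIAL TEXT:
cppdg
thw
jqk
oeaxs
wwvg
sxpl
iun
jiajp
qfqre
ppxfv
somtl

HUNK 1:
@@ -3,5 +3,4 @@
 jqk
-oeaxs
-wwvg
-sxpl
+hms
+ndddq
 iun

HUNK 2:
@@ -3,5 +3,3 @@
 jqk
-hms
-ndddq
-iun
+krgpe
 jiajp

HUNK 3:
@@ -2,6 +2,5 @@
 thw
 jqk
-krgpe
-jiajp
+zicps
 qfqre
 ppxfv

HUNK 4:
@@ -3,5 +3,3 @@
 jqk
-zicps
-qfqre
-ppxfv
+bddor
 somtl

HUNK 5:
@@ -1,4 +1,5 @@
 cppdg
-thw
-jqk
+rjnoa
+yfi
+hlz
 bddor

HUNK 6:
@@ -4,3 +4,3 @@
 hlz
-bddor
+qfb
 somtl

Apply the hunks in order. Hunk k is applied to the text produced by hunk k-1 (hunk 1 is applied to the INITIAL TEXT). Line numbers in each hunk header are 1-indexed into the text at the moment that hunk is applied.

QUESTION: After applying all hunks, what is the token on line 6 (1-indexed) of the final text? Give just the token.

Answer: somtl

Derivation:
Hunk 1: at line 3 remove [oeaxs,wwvg,sxpl] add [hms,ndddq] -> 10 lines: cppdg thw jqk hms ndddq iun jiajp qfqre ppxfv somtl
Hunk 2: at line 3 remove [hms,ndddq,iun] add [krgpe] -> 8 lines: cppdg thw jqk krgpe jiajp qfqre ppxfv somtl
Hunk 3: at line 2 remove [krgpe,jiajp] add [zicps] -> 7 lines: cppdg thw jqk zicps qfqre ppxfv somtl
Hunk 4: at line 3 remove [zicps,qfqre,ppxfv] add [bddor] -> 5 lines: cppdg thw jqk bddor somtl
Hunk 5: at line 1 remove [thw,jqk] add [rjnoa,yfi,hlz] -> 6 lines: cppdg rjnoa yfi hlz bddor somtl
Hunk 6: at line 4 remove [bddor] add [qfb] -> 6 lines: cppdg rjnoa yfi hlz qfb somtl
Final line 6: somtl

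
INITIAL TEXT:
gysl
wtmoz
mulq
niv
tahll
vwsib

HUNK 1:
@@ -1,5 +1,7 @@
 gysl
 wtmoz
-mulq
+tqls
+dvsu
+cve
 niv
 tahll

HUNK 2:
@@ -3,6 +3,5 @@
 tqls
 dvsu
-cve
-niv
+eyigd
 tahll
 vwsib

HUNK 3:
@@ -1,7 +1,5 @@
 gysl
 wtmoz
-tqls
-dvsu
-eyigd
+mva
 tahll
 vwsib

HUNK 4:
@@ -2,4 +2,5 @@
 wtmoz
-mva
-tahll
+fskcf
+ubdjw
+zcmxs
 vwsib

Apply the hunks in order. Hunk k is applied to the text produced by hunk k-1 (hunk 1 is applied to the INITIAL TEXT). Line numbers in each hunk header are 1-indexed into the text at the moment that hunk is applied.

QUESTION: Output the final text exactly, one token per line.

Answer: gysl
wtmoz
fskcf
ubdjw
zcmxs
vwsib

Derivation:
Hunk 1: at line 1 remove [mulq] add [tqls,dvsu,cve] -> 8 lines: gysl wtmoz tqls dvsu cve niv tahll vwsib
Hunk 2: at line 3 remove [cve,niv] add [eyigd] -> 7 lines: gysl wtmoz tqls dvsu eyigd tahll vwsib
Hunk 3: at line 1 remove [tqls,dvsu,eyigd] add [mva] -> 5 lines: gysl wtmoz mva tahll vwsib
Hunk 4: at line 2 remove [mva,tahll] add [fskcf,ubdjw,zcmxs] -> 6 lines: gysl wtmoz fskcf ubdjw zcmxs vwsib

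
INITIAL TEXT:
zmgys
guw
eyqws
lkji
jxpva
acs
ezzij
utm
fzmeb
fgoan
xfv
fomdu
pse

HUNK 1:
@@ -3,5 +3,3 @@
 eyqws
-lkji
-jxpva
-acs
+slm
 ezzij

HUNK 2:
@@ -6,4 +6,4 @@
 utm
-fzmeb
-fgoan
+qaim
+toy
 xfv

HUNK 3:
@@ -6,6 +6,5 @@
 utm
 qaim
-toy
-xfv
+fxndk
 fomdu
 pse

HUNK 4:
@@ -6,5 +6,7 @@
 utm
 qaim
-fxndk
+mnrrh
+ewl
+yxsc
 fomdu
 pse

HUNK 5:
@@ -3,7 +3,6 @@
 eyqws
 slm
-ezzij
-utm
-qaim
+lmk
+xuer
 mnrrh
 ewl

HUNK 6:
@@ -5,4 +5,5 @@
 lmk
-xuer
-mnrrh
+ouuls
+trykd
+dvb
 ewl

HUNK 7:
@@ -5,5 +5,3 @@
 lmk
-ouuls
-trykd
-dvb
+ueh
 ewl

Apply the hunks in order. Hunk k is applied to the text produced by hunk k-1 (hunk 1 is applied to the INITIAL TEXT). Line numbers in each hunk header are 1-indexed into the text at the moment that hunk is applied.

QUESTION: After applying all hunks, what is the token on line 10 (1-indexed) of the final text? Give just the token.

Hunk 1: at line 3 remove [lkji,jxpva,acs] add [slm] -> 11 lines: zmgys guw eyqws slm ezzij utm fzmeb fgoan xfv fomdu pse
Hunk 2: at line 6 remove [fzmeb,fgoan] add [qaim,toy] -> 11 lines: zmgys guw eyqws slm ezzij utm qaim toy xfv fomdu pse
Hunk 3: at line 6 remove [toy,xfv] add [fxndk] -> 10 lines: zmgys guw eyqws slm ezzij utm qaim fxndk fomdu pse
Hunk 4: at line 6 remove [fxndk] add [mnrrh,ewl,yxsc] -> 12 lines: zmgys guw eyqws slm ezzij utm qaim mnrrh ewl yxsc fomdu pse
Hunk 5: at line 3 remove [ezzij,utm,qaim] add [lmk,xuer] -> 11 lines: zmgys guw eyqws slm lmk xuer mnrrh ewl yxsc fomdu pse
Hunk 6: at line 5 remove [xuer,mnrrh] add [ouuls,trykd,dvb] -> 12 lines: zmgys guw eyqws slm lmk ouuls trykd dvb ewl yxsc fomdu pse
Hunk 7: at line 5 remove [ouuls,trykd,dvb] add [ueh] -> 10 lines: zmgys guw eyqws slm lmk ueh ewl yxsc fomdu pse
Final line 10: pse

Answer: pse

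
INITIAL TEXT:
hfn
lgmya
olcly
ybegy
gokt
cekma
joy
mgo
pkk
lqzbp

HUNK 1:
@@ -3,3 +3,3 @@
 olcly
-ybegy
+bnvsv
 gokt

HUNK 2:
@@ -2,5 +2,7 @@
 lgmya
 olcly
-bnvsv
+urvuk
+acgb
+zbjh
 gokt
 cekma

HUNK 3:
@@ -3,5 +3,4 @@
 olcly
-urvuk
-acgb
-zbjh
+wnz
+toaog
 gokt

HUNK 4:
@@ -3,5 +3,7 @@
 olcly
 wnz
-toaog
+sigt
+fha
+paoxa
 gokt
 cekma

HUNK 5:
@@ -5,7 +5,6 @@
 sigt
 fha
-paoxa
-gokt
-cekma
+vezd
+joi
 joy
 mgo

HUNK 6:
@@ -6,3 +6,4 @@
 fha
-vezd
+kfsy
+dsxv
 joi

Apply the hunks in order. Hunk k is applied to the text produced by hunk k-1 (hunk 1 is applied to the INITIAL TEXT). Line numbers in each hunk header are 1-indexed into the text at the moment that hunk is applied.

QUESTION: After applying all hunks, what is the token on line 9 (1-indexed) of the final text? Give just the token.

Answer: joi

Derivation:
Hunk 1: at line 3 remove [ybegy] add [bnvsv] -> 10 lines: hfn lgmya olcly bnvsv gokt cekma joy mgo pkk lqzbp
Hunk 2: at line 2 remove [bnvsv] add [urvuk,acgb,zbjh] -> 12 lines: hfn lgmya olcly urvuk acgb zbjh gokt cekma joy mgo pkk lqzbp
Hunk 3: at line 3 remove [urvuk,acgb,zbjh] add [wnz,toaog] -> 11 lines: hfn lgmya olcly wnz toaog gokt cekma joy mgo pkk lqzbp
Hunk 4: at line 3 remove [toaog] add [sigt,fha,paoxa] -> 13 lines: hfn lgmya olcly wnz sigt fha paoxa gokt cekma joy mgo pkk lqzbp
Hunk 5: at line 5 remove [paoxa,gokt,cekma] add [vezd,joi] -> 12 lines: hfn lgmya olcly wnz sigt fha vezd joi joy mgo pkk lqzbp
Hunk 6: at line 6 remove [vezd] add [kfsy,dsxv] -> 13 lines: hfn lgmya olcly wnz sigt fha kfsy dsxv joi joy mgo pkk lqzbp
Final line 9: joi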